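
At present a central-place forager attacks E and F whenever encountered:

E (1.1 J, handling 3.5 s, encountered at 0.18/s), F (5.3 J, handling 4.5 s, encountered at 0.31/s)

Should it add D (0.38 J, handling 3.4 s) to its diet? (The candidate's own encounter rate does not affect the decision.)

Intake rate on the current diet: R = (0.18×1.1 + 0.31×5.3) / (1 + 0.18×3.5 + 0.31×4.5) = 1.841/3.025 = 0.6086 J/s.
Profitability of D: 0.38/3.4 = 0.1118 J/s.
Since 0.1118 < R, time spent handling D is better spent searching.

No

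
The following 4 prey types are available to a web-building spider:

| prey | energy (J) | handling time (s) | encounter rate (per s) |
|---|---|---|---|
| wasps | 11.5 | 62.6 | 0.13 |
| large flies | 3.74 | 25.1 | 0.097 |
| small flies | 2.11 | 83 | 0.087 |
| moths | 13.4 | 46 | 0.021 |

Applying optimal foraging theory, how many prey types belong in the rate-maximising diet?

E/h in descending order: moths 0.291, wasps 0.184, large flies 0.149, small flies 0.0254 J/s. The optimal diet is the largest prefix of this list for which every included type satisfies E_i/h_i > R on the types above it.
Rate on top 1: 0.1431. wasps: 0.184 > 0.1431 → include.
Rate on top 2: 0.1758. large flies: 0.149 < 0.1758 → exclude; stop.
Optimal diet: moths, wasps — 2 of 4 types.

2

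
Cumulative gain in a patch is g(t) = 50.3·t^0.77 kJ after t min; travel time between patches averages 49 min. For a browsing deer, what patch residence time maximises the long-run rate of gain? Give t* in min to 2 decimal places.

164.04 min

Optimal t* satisfies g'(t*) = g(t*)/(T + t*).
g'(t) = 0.77·50.3·t^-0.23. Setting 0.77·50.3·t^-0.23 = 50.3·t^0.77/(49+t) gives 0.77(49+t) = t, so 0.23·t = 0.77×49.
t* = 0.77×49/0.23 = 164 min.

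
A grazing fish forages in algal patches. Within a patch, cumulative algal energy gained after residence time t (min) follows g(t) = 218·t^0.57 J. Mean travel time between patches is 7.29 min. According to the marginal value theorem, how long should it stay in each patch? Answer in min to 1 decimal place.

Optimal t* satisfies g'(t*) = g(t*)/(T + t*).
g'(t) = 0.57·218·t^-0.43. Setting 0.57·218·t^-0.43 = 218·t^0.57/(7.29+t) gives 0.57(7.29+t) = t, so 0.43·t = 0.57×7.29.
t* = 0.57×7.29/0.43 = 9.663 min.

9.7 min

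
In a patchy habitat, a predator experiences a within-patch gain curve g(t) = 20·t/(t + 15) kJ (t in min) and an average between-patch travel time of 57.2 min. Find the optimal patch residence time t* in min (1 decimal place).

29.3 min

Maximise g(t)/(T+t): set derivative to zero → g'(t)(T+t) = g(t).
g'(t) = 20·15/(t + 15)². Setting 20·15/(t+15)² = 20t/[(t+15)(57.2+t)] gives 15(57.2+t) = t(t+15), so t² = 15×57.2 = 858.
t* = √858 = 29.29 min.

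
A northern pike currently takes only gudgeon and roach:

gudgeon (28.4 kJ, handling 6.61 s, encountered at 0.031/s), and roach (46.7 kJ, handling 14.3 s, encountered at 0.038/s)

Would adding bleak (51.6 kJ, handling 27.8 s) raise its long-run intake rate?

Yes

Current rate: (0.031×28.4 + 0.038×46.7)/(1 + 0.031×6.61 + 0.038×14.3) = 1.519 kJ/s.
Profitability of bleak: 51.6/27.8 = 1.856 kJ/s.
1.856 > 1.519, so adding bleak raises the average — include it.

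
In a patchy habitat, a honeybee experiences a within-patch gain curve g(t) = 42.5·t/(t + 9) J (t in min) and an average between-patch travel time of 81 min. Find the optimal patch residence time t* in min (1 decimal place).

27.0 min

Maximise g(t)/(T+t): set derivative to zero → g'(t)(T+t) = g(t).
g'(t) = 42.5·9/(t + 9)². Setting 42.5·9/(t+9)² = 42.5t/[(t+9)(81+t)] gives 9(81+t) = t(t+9), so t² = 9×81 = 729.
t* = √729 = 27 min.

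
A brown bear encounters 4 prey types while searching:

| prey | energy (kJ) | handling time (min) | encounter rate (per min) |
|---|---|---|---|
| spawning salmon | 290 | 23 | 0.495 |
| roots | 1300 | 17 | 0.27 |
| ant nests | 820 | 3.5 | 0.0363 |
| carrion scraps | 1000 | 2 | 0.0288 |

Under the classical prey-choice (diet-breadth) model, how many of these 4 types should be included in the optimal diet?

Rank by E/h (kJ/min): carrion scraps 500, ant nests 234, roots 76.5, spawning salmon 12.6. Include each in turn until the next type's E/h falls below the running intake rate.
Rate on top 1: 27.23. ant nests: 234 > 27.23 → include.
Rate on top 2: 49.44. roots: 76.5 > 49.44 → include.
Rate on top 3: 70.92. spawning salmon: 12.6 < 70.92 → exclude; stop.
Optimal diet: carrion scraps, ant nests, roots — 3 of 4 types.

3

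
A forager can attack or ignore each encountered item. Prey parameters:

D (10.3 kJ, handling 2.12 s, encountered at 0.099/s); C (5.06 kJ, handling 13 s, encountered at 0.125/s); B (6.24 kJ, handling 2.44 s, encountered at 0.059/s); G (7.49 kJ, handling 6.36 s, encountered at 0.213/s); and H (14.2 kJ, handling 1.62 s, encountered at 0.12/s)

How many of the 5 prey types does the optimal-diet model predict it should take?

Profitabilities (E/h, kJ/s): H 8.77, D 4.86, B 2.56, G 1.18, C 0.389. Add prey in this order while the next type's profitability exceeds the intake rate on those already taken.
Rate on top 1: 1.427. D: 4.86 > 1.427 → include.
Rate on top 2: 1.94. B: 2.56 > 1.94 → include.
Rate on top 3: 1.997. G: 1.18 < 1.997 → exclude; stop.
Optimal diet: H, D, B — 3 of 5 types.

3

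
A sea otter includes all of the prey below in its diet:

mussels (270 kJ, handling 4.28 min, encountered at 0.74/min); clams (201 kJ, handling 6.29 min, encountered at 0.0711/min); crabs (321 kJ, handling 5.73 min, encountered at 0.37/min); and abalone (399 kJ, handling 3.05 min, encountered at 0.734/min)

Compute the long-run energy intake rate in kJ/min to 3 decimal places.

69.733 kJ/min

R = (0.74×270 + 0.0711×201 + 0.37×321 + 0.734×399) / (1 + 0.74×4.28 + 0.0711×6.29 + 0.37×5.73 + 0.734×3.05) = 625.7/8.973 = 69.73 kJ/min.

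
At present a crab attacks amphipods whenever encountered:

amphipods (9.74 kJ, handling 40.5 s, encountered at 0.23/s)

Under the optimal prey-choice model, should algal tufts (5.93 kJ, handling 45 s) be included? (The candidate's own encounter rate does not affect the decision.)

No

On amphipods alone, R = ΣλE/(1+Σλh) = 2.24/10.32 = 0.2172 kJ/s.
algal tufts: E/h = 5.93/45 = 0.1318 kJ/s.
0.1318 < 0.2172, so adding algal tufts would lower the average — exclude it.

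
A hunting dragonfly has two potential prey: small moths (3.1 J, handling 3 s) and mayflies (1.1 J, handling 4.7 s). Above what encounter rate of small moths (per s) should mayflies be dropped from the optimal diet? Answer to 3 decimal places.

Drop mayflies once their profitability E₂/h₂ falls below the rate achievable on small moths alone: E₂/h₂ = λE₁/(1 + λh₁).
Solve for λ: λE₁h₂ = E₂(1 + λh₁) → λ(E₁h₂ − E₂h₁) = E₂ → λ = E₂/(E₁h₂ − E₂h₁).
λ = 1.1/(3.1×4.7 − 1.1×3) = 1.1/11.27 = 0.0976 per s.

0.098 per s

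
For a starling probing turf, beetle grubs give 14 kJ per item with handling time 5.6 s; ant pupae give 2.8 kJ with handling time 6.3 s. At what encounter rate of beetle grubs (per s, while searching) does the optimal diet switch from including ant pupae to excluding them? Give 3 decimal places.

At the threshold, the rate on beetle grubs alone equals the profitability of ant pupae: λ·14/(1 + λ·5.6) = 2.8/6.3 = 0.4444.
Rearranging, λ(14 − 0.4444×5.6) = 0.4444, so λ = 0.4444/11.51 = 0.03861 per s.

0.039 per s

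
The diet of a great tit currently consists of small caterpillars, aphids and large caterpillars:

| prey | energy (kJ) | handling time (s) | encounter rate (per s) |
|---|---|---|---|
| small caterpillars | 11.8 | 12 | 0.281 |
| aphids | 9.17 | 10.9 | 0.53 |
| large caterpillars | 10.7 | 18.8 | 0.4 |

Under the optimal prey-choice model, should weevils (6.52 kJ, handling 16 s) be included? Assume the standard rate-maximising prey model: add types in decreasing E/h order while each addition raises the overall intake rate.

No

Intake rate on the current diet: R = (0.281×11.8 + 0.53×9.17 + 0.4×10.7) / (1 + 0.281×12 + 0.53×10.9 + 0.4×18.8) = 12.46/17.67 = 0.705 kJ/s.
Profitability of weevils: 6.52/16 = 0.4075 kJ/s.
Since 0.4075 < R, time spent handling weevils is better spent searching.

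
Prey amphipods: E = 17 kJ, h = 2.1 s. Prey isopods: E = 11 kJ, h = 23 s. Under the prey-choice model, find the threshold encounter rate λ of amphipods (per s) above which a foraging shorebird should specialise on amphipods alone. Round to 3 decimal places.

0.030 per s

At the threshold, the rate on amphipods alone equals the profitability of isopods: λ·17/(1 + λ·2.1) = 11/23 = 0.4783.
Rearranging, λ(17 − 0.4783×2.1) = 0.4783, so λ = 0.4783/16 = 0.0299 per s.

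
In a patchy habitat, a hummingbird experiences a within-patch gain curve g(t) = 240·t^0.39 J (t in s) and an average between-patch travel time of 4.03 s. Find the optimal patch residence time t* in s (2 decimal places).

Optimal t* satisfies g'(t*) = g(t*)/(T + t*).
g'(t) = 0.39·240·t^-0.61. Setting 0.39·240·t^-0.61 = 240·t^0.39/(4.03+t) gives 0.39(4.03+t) = t, so 0.61·t = 0.39×4.03.
t* = 0.39×4.03/0.61 = 2.577 s.

2.58 s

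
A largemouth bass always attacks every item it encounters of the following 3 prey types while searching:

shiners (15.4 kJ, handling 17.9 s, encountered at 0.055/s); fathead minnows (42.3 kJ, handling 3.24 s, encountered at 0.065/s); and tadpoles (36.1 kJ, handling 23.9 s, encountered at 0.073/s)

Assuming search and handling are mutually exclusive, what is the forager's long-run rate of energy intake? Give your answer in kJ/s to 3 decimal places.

1.582 kJ/s

R = (0.055×15.4 + 0.065×42.3 + 0.073×36.1) / (1 + 0.055×17.9 + 0.065×3.24 + 0.073×23.9) = 6.232/3.94 = 1.582 kJ/s.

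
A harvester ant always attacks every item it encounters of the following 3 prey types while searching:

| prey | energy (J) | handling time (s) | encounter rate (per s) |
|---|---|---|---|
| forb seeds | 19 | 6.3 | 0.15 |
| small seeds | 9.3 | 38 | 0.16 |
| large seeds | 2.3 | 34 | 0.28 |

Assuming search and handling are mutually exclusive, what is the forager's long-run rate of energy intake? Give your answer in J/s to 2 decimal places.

R = (0.15×19 + 0.16×9.3 + 0.28×2.3) / (1 + 0.15×6.3 + 0.16×38 + 0.28×34) = 4.982/17.55 = 0.284 J/s.

0.28 J/s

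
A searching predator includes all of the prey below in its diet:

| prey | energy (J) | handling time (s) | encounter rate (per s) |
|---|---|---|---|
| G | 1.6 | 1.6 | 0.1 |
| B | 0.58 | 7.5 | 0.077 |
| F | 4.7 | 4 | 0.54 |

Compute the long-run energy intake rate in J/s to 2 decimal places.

R = Σλ_iE_i / (1 + Σλ_ih_i)
Numerator: 0.1×1.6 + 0.077×0.58 + 0.54×4.7 = 2.743
Denominator: 1 + 0.1×1.6 + 0.077×7.5 + 0.54×4 = 3.897
R = 2.743/3.897 = 0.7037 J/s

0.70 J/s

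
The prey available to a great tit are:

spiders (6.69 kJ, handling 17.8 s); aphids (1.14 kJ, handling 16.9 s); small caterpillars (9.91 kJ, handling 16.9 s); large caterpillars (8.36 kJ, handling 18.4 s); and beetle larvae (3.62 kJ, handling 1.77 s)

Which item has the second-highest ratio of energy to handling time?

In descending order of E/h:
beetle larvae: 3.62/1.77 = 2.05 kJ/s
small caterpillars: 9.91/16.9 = 0.586 kJ/s
large caterpillars: 8.36/18.4 = 0.454 kJ/s
spiders: 6.69/17.8 = 0.376 kJ/s
aphids: 1.14/16.9 = 0.0675 kJ/s

small caterpillars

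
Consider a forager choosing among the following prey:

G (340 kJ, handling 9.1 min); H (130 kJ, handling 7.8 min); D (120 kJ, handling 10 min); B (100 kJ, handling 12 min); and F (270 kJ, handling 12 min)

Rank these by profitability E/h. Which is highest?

G

In descending order of E/h:
G: 340/9.1 = 37.4 kJ/min
F: 270/12 = 22.5 kJ/min
H: 130/7.8 = 16.7 kJ/min
D: 120/10 = 12 kJ/min
B: 100/12 = 8.33 kJ/min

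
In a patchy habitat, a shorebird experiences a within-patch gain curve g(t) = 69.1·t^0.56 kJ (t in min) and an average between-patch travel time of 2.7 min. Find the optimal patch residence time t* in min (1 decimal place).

Optimal t* satisfies g'(t*) = g(t*)/(T + t*).
g'(t) = 0.56·69.1·t^-0.44. Setting 0.56·69.1·t^-0.44 = 69.1·t^0.56/(2.7+t) gives 0.56(2.7+t) = t, so 0.44·t = 0.56×2.7.
t* = 0.56×2.7/0.44 = 3.436 min.

3.4 min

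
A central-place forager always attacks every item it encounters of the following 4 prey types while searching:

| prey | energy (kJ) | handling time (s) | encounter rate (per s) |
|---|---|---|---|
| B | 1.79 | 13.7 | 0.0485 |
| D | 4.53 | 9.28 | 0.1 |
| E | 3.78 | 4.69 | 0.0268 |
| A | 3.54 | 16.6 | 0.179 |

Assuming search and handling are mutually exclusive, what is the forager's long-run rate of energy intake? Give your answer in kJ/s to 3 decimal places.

0.224 kJ/s

R = Σλ_iE_i / (1 + Σλ_ih_i)
Numerator: 0.0485×1.79 + 0.1×4.53 + 0.0268×3.78 + 0.179×3.54 = 1.275
Denominator: 1 + 0.0485×13.7 + 0.1×9.28 + 0.0268×4.69 + 0.179×16.6 = 5.69
R = 1.275/5.69 = 0.2241 kJ/s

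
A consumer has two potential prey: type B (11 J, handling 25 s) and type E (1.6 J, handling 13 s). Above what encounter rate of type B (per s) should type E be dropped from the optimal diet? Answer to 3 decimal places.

0.016 per s

Drop type E once their profitability E₂/h₂ falls below the rate achievable on type B alone: E₂/h₂ = λE₁/(1 + λh₁).
Solve for λ: λE₁h₂ = E₂(1 + λh₁) → λ(E₁h₂ − E₂h₁) = E₂ → λ = E₂/(E₁h₂ − E₂h₁).
λ = 1.6/(11×13 − 1.6×25) = 1.6/103 = 0.01553 per s.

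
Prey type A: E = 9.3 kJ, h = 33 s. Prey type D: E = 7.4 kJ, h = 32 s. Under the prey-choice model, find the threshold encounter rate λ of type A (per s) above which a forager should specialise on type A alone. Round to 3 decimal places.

At the threshold, the rate on type A alone equals the profitability of type D: λ·9.3/(1 + λ·33) = 7.4/32 = 0.2313.
Rearranging, λ(9.3 − 0.2313×33) = 0.2313, so λ = 0.2313/1.669 = 0.1386 per s.

0.139 per s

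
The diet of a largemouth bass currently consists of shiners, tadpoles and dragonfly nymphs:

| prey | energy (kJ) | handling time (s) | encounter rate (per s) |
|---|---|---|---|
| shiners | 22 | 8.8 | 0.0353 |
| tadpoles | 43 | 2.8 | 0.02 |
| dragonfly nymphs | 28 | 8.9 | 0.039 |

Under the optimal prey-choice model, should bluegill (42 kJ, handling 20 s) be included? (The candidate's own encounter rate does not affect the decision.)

Yes

Intake rate on the current diet: R = (0.0353×22 + 0.02×43 + 0.039×28) / (1 + 0.0353×8.8 + 0.02×2.8 + 0.039×8.9) = 2.729/1.714 = 1.592 kJ/s.
bluegill: E/h = 42/20 = 2.1 kJ/s.
2.1 > 1.592, so adding bluegill raises the average — include it.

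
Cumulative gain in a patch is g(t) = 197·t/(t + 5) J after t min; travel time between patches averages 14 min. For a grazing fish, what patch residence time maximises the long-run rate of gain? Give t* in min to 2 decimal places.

By the marginal value theorem, leave when the instantaneous gain rate g'(t) equals the habitat-wide average g(t)/(T + t).
g'(t) = 197·5/(t + 5)². Setting 197·5/(t+5)² = 197t/[(t+5)(14+t)] gives 5(14+t) = t(t+5), so t² = 5×14 = 70.
t* = √70 = 8.367 min.

8.37 min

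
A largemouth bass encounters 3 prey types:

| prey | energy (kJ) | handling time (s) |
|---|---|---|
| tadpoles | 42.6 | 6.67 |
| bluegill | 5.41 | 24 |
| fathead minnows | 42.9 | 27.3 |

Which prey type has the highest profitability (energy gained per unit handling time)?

In descending order of E/h:
tadpoles: 42.6/6.67 = 6.39 kJ/s
fathead minnows: 42.9/27.3 = 1.57 kJ/s
bluegill: 5.41/24 = 0.225 kJ/s

tadpoles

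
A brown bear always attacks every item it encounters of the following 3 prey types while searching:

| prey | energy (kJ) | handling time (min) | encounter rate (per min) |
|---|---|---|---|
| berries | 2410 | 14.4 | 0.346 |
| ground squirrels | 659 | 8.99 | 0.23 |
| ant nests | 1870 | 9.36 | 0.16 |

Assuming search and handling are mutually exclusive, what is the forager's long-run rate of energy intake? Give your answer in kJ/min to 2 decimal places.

134.55 kJ/min

R = (0.346×2410 + 0.23×659 + 0.16×1870) / (1 + 0.346×14.4 + 0.23×8.99 + 0.16×9.36) = 1285/9.548 = 134.5 kJ/min.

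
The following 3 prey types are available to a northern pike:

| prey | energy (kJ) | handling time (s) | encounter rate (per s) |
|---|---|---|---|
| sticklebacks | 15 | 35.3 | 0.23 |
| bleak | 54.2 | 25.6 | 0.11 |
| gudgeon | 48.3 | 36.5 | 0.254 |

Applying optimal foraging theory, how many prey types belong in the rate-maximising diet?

1

Rank by E/h (kJ/s): bleak 2.12, gudgeon 1.32, sticklebacks 0.425. Include each in turn until the next type's E/h falls below the running intake rate.
Rate on top 1: 1.562. gudgeon: 1.32 < 1.562 → exclude; stop.
Optimal diet: bleak — 1 of 3 types.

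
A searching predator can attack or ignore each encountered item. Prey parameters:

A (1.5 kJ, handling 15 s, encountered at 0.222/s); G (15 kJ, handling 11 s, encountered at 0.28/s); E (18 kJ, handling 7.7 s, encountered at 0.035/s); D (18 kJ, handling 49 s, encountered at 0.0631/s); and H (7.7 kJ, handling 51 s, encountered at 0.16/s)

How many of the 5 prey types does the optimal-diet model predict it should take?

Profitabilities (E/h, kJ/s): E 2.34, G 1.36, D 0.367, H 0.151, A 0.1. Add prey in this order while the next type's profitability exceeds the intake rate on those already taken.
Rate on top 1: 0.4963. G: 1.36 > 0.4963 → include.
Rate on top 2: 1.11. D: 0.367 < 1.11 → exclude; stop.
Optimal diet: E, G — 2 of 5 types.

2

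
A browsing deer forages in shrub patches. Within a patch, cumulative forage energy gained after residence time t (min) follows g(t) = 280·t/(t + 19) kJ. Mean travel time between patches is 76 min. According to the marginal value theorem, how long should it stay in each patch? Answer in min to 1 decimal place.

Optimal t* satisfies g'(t*) = g(t*)/(T + t*).
g'(t) = 280·19/(t + 19)². Setting 280·19/(t+19)² = 280t/[(t+19)(76+t)] gives 19(76+t) = t(t+19), so t² = 19×76 = 1444.
t* = √1444 = 38 min.

38.0 min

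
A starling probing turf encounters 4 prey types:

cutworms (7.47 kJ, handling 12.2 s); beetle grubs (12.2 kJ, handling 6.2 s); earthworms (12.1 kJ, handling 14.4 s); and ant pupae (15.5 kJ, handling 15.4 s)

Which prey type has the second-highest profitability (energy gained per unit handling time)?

ant pupae

Profitability E/h (kJ/s): cutworms = 7.47/12.2 = 0.612, beetle grubs = 12.2/6.2 = 1.97, earthworms = 12.1/14.4 = 0.84, ant pupae = 15.5/15.4 = 1.01.
Ranked: beetle grubs > ant pupae > earthworms > cutworms.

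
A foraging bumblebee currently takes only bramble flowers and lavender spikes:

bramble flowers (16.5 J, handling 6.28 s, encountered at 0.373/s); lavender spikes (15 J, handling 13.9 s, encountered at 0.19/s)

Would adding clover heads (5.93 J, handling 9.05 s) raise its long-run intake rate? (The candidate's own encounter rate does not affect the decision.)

Current rate: (0.373×16.5 + 0.19×15)/(1 + 0.373×6.28 + 0.19×13.9) = 1.505 J/s.
clover heads: E/h = 5.93/9.05 = 0.6552 J/s.
Since 0.6552 < R, time spent handling clover heads is better spent searching.

No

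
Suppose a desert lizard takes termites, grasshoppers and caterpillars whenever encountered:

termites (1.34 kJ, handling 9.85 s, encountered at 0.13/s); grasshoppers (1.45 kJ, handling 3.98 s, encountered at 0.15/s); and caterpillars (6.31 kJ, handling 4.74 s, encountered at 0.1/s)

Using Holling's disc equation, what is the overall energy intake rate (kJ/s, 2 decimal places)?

0.31 kJ/s

R = Σλ_iE_i / (1 + Σλ_ih_i)
Numerator: 0.13×1.34 + 0.15×1.45 + 0.1×6.31 = 1.023
Denominator: 1 + 0.13×9.85 + 0.15×3.98 + 0.1×4.74 = 3.352
R = 1.023/3.352 = 0.3051 kJ/s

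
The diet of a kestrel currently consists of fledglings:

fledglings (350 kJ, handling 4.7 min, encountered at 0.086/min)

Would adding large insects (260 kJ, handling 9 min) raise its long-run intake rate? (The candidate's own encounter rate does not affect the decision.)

Yes

On fledglings alone, R = ΣλE/(1+Σλh) = 30.1/1.404 = 21.44 kJ/min.
Profitability of large insects: 260/9 = 28.89 kJ/min.
28.89 > 21.44, so adding large insects raises the average — include it.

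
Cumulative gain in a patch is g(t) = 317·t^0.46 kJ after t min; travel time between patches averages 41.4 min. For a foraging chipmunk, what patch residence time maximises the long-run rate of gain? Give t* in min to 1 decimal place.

Optimal t* satisfies g'(t*) = g(t*)/(T + t*).
g'(t) = 0.46·317·t^-0.54. Setting 0.46·317·t^-0.54 = 317·t^0.46/(41.4+t) gives 0.46(41.4+t) = t, so 0.54·t = 0.46×41.4.
t* = 0.46×41.4/0.54 = 35.27 min.

35.3 min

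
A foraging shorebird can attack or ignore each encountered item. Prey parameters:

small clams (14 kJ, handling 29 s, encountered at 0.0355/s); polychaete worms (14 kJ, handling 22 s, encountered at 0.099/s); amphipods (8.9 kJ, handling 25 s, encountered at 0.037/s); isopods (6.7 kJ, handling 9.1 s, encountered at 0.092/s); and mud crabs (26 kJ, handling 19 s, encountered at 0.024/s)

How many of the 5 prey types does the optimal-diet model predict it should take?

3

E/h in descending order: mud crabs 1.37, isopods 0.736, polychaete worms 0.636, small clams 0.483, amphipods 0.356 kJ/s. The optimal diet is the largest prefix of this list for which every included type satisfies E_i/h_i > R on the types above it.
Rate on top 1: 0.4286. isopods: 0.736 > 0.4286 → include.
Rate on top 2: 0.5409. polychaete worms: 0.636 > 0.5409 → include.
Rate on top 3: 0.5874. small clams: 0.483 < 0.5874 → exclude; stop.
Optimal diet: mud crabs, isopods, polychaete worms — 3 of 5 types.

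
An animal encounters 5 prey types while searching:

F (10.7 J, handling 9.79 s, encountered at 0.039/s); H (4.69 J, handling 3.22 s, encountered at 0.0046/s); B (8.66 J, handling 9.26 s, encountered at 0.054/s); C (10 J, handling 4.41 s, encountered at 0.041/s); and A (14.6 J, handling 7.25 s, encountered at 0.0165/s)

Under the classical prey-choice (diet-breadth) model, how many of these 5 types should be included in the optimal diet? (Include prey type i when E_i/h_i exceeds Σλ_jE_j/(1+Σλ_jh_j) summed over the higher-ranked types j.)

E/h in descending order: C 2.27, A 2.01, H 1.46, F 1.09, B 0.935 J/s. The optimal diet is the largest prefix of this list for which every included type satisfies E_i/h_i > R on the types above it.
Rate on top 1: 0.3472. A: 2.01 > 0.3472 → include.
Rate on top 2: 0.5005. H: 1.46 > 0.5005 → include.
Rate on top 3: 0.5113. F: 1.09 > 0.5113 → include.
Rate on top 4: 0.6422. B: 0.935 > 0.6422 → include.
Optimal diet: C, A, H, F, B — 5 of 5 types.

5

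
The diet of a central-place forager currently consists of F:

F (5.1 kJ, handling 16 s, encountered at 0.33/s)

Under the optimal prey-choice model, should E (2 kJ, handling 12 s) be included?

No

Current rate: (0.33×5.1)/(1 + 0.33×16) = 0.268 kJ/s.
E: E/h = 2/12 = 0.1667 kJ/s.
0.1667 < 0.268, so adding E would lower the average — exclude it.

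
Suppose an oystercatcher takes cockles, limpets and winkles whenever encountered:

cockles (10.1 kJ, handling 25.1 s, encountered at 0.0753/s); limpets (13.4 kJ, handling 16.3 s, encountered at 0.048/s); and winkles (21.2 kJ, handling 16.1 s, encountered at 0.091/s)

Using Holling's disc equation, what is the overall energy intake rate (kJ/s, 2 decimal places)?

0.65 kJ/s

R = Σλ_iE_i / (1 + Σλ_ih_i)
Numerator: 0.0753×10.1 + 0.048×13.4 + 0.091×21.2 = 3.333
Denominator: 1 + 0.0753×25.1 + 0.048×16.3 + 0.091×16.1 = 5.138
R = 3.333/5.138 = 0.6487 kJ/s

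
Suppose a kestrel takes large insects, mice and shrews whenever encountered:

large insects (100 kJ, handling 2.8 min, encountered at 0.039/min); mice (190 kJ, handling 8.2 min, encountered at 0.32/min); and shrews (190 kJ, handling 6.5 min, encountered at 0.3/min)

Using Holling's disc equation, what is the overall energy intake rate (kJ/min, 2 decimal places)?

21.41 kJ/min

R = (0.039×100 + 0.32×190 + 0.3×190) / (1 + 0.039×2.8 + 0.32×8.2 + 0.3×6.5) = 121.7/5.683 = 21.41 kJ/min.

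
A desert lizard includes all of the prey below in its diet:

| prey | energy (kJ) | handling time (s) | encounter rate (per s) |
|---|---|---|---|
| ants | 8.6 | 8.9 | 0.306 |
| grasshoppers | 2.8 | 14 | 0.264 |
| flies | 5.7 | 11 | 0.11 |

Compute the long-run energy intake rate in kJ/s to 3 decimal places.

Energy encountered per unit search time: 0.306×8.6 + 0.264×2.8 + 0.11×5.7 = 3.998 kJ/s.
Handling time per unit search time: 0.306×8.9 + 0.264×14 + 0.11×11 = 7.629.
Rate = 3.998/(1 + 7.629) = 0.4633 kJ/s.

0.463 kJ/s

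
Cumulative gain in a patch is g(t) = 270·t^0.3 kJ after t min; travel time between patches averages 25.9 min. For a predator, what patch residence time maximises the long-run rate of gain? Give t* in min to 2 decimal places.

Maximise g(t)/(T+t): set derivative to zero → g'(t)(T+t) = g(t).
g'(t) = 0.3·270·t^-0.7. Setting 0.3·270·t^-0.7 = 270·t^0.3/(25.9+t) gives 0.3(25.9+t) = t, so 0.70·t = 0.3×25.9.
t* = 0.3×25.9/0.70 = 11.1 min.

11.10 min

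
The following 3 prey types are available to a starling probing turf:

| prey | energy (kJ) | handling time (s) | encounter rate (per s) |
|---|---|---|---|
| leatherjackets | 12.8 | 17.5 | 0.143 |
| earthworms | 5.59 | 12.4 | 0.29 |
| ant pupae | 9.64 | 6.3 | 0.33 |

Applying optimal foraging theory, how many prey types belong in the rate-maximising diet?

1

E/h in descending order: ant pupae 1.53, leatherjackets 0.731, earthworms 0.451 kJ/s. The optimal diet is the largest prefix of this list for which every included type satisfies E_i/h_i > R on the types above it.
Rate on top 1: 1.033. leatherjackets: 0.731 < 1.033 → exclude; stop.
Optimal diet: ant pupae — 1 of 3 types.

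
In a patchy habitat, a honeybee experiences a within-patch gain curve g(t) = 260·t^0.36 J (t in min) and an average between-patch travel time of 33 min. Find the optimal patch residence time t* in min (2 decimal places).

18.56 min

Optimal t* satisfies g'(t*) = g(t*)/(T + t*).
g'(t) = 0.36·260·t^-0.64. Setting 0.36·260·t^-0.64 = 260·t^0.36/(33+t) gives 0.36(33+t) = t, so 0.64·t = 0.36×33.
t* = 0.36×33/0.64 = 18.56 min.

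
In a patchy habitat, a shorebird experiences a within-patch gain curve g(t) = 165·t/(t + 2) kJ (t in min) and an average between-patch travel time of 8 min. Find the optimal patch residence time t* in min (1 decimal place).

Optimal t* satisfies g'(t*) = g(t*)/(T + t*).
g'(t) = 165·2/(t + 2)². Setting 165·2/(t+2)² = 165t/[(t+2)(8+t)] gives 2(8+t) = t(t+2), so t² = 2×8 = 16.
t* = √16 = 4 min.

4.0 min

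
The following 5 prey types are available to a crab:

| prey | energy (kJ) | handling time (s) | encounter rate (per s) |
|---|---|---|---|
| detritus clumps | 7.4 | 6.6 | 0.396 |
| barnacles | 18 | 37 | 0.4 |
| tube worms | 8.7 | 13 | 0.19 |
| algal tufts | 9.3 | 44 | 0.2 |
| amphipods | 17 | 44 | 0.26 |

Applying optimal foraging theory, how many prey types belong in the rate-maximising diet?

Rank by E/h (kJ/s): detritus clumps 1.12, tube worms 0.669, barnacles 0.486, amphipods 0.386, algal tufts 0.211. Include each in turn until the next type's E/h falls below the running intake rate.
Rate on top 1: 0.8109. tube worms: 0.669 < 0.8109 → exclude; stop.
Optimal diet: detritus clumps — 1 of 5 types.

1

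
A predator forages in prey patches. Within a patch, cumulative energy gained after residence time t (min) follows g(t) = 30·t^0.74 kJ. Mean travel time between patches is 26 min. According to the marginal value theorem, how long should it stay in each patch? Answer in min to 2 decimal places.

74.00 min

By the marginal value theorem, leave when the instantaneous gain rate g'(t) equals the habitat-wide average g(t)/(T + t).
g'(t) = 0.74·30·t^-0.26. Setting 0.74·30·t^-0.26 = 30·t^0.74/(26+t) gives 0.74(26+t) = t, so 0.26·t = 0.74×26.
t* = 0.74×26/0.26 = 74 min.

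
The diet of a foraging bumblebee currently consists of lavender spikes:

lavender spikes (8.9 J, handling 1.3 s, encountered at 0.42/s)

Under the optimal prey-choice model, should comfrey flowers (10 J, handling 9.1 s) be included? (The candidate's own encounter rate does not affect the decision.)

No

Current rate: (0.42×8.9)/(1 + 0.42×1.3) = 2.418 J/s.
comfrey flowers: E/h = 10/9.1 = 1.099 J/s.
Since 1.099 < R, time spent handling comfrey flowers is better spent searching.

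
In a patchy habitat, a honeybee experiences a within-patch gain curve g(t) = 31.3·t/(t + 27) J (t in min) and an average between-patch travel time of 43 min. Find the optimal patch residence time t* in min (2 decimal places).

34.07 min

Optimal t* satisfies g'(t*) = g(t*)/(T + t*).
g'(t) = 31.3·27/(t + 27)². Setting 31.3·27/(t+27)² = 31.3t/[(t+27)(43+t)] gives 27(43+t) = t(t+27), so t² = 27×43 = 1161.
t* = √1161 = 34.07 min.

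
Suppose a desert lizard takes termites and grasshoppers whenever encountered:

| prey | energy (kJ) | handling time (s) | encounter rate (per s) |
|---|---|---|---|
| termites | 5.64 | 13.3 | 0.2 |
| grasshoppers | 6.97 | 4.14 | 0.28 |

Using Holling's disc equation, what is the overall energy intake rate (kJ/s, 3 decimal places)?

0.639 kJ/s

Energy encountered per unit search time: 0.2×5.64 + 0.28×6.97 = 3.08 kJ/s.
Handling time per unit search time: 0.2×13.3 + 0.28×4.14 = 3.819.
Rate = 3.08/(1 + 3.819) = 0.639 kJ/s.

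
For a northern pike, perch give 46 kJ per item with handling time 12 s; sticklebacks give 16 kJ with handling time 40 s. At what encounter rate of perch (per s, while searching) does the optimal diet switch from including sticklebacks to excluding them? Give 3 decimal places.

At the threshold, the rate on perch alone equals the profitability of sticklebacks: λ·46/(1 + λ·12) = 16/40 = 0.4.
Rearranging, λ(46 − 0.4×12) = 0.4, so λ = 0.4/41.2 = 0.009709 per s.

0.010 per s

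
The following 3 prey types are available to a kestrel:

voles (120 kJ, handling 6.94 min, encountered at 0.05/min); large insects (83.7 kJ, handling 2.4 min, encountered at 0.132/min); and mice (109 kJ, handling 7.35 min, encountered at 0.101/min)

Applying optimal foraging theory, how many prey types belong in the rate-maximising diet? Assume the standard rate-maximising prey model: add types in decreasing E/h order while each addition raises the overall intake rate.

Rank by E/h (kJ/min): large insects 34.9, voles 17.3, mice 14.8. Include each in turn until the next type's E/h falls below the running intake rate.
Rate on top 1: 8.39. voles: 17.3 > 8.39 → include.
Rate on top 2: 10.25. mice: 14.8 > 10.25 → include.
Optimal diet: large insects, voles, mice — 3 of 3 types.

3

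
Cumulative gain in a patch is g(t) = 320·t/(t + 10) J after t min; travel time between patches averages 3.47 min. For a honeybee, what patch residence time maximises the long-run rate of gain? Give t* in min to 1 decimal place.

Optimal t* satisfies g'(t*) = g(t*)/(T + t*).
g'(t) = 320·10/(t + 10)². Setting 320·10/(t+10)² = 320t/[(t+10)(3.47+t)] gives 10(3.47+t) = t(t+10), so t² = 10×3.47 = 34.7.
t* = √34.7 = 5.891 min.

5.9 min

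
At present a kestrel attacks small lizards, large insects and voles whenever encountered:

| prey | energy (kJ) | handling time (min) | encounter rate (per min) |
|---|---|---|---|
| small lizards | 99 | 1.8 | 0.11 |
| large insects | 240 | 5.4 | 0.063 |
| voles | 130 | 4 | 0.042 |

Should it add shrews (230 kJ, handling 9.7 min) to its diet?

Yes

Intake rate on the current diet: R = (0.11×99 + 0.063×240 + 0.042×130) / (1 + 0.11×1.8 + 0.063×5.4 + 0.042×4) = 31.47/1.706 = 18.44 kJ/min.
shrews: E/h = 230/9.7 = 23.71 kJ/min.
23.71 > 18.44, so adding shrews raises the average — include it.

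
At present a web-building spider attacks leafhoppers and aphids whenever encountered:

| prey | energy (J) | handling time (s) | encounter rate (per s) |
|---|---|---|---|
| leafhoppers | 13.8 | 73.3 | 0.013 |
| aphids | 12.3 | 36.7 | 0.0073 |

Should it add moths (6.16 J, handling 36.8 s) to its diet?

Current rate: (0.013×13.8 + 0.0073×12.3)/(1 + 0.013×73.3 + 0.0073×36.7) = 0.1212 J/s.
Profitability of moths: 6.16/36.8 = 0.1674 J/s.
0.1674 > 0.1212, so adding moths raises the average — include it.

Yes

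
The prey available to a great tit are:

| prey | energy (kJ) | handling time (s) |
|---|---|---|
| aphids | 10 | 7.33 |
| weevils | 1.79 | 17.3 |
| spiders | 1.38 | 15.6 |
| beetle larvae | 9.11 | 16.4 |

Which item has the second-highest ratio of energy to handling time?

beetle larvae

Profitability E/h (kJ/s): aphids = 10/7.33 = 1.36, weevils = 1.79/17.3 = 0.103, spiders = 1.38/15.6 = 0.0885, beetle larvae = 9.11/16.4 = 0.555.
Ranked: aphids > beetle larvae > weevils > spiders.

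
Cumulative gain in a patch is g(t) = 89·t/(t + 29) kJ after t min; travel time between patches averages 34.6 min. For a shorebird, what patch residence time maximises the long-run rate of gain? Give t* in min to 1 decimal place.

Optimal t* satisfies g'(t*) = g(t*)/(T + t*).
g'(t) = 89·29/(t + 29)². Setting 89·29/(t+29)² = 89t/[(t+29)(34.6+t)] gives 29(34.6+t) = t(t+29), so t² = 29×34.6 = 1003.
t* = √1003 = 31.68 min.

31.7 min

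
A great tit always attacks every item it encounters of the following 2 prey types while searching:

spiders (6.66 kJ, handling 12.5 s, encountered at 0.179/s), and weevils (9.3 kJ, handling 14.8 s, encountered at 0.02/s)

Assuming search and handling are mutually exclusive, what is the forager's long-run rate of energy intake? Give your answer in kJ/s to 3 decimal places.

0.390 kJ/s

Energy encountered per unit search time: 0.179×6.66 + 0.02×9.3 = 1.378 kJ/s.
Handling time per unit search time: 0.179×12.5 + 0.02×14.8 = 2.534.
Rate = 1.378/(1 + 2.534) = 0.39 kJ/s.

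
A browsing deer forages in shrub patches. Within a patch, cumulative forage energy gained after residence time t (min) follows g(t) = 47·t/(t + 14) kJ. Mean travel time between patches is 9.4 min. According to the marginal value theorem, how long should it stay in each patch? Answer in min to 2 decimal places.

11.47 min

Maximise g(t)/(T+t): set derivative to zero → g'(t)(T+t) = g(t).
g'(t) = 47·14/(t + 14)². Setting 47·14/(t+14)² = 47t/[(t+14)(9.4+t)] gives 14(9.4+t) = t(t+14), so t² = 14×9.4 = 131.6.
t* = √131.6 = 11.47 min.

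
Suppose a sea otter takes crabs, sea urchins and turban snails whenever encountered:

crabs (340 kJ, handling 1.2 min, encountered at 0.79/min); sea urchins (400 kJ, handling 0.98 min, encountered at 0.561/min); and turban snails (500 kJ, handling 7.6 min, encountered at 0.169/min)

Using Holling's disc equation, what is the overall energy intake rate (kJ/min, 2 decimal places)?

152.69 kJ/min

Energy encountered per unit search time: 0.79×340 + 0.561×400 + 0.169×500 = 577.5 kJ/min.
Handling time per unit search time: 0.79×1.2 + 0.561×0.98 + 0.169×7.6 = 2.782.
Rate = 577.5/(1 + 2.782) = 152.7 kJ/min.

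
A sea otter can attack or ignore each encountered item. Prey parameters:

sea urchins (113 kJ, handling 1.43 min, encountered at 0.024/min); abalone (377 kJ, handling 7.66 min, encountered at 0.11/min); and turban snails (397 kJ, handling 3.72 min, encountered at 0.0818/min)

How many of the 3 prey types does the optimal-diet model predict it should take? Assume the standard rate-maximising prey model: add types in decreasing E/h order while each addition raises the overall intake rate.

3

Rank by E/h (kJ/min): turban snails 107, sea urchins 79, abalone 49.2. Include each in turn until the next type's E/h falls below the running intake rate.
Rate on top 1: 24.9. sea urchins: 79 > 24.9 → include.
Rate on top 2: 26.29. abalone: 49.2 > 26.29 → include.
Optimal diet: turban snails, sea urchins, abalone — 3 of 3 types.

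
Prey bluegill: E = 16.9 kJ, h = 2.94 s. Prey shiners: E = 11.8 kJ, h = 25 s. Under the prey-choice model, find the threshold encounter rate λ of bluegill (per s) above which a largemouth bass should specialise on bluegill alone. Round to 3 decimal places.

Drop shiners once their profitability E₂/h₂ falls below the rate achievable on bluegill alone: E₂/h₂ = λE₁/(1 + λh₁).
Solve for λ: λE₁h₂ = E₂(1 + λh₁) → λ(E₁h₂ − E₂h₁) = E₂ → λ = E₂/(E₁h₂ − E₂h₁).
λ = 11.8/(16.9×25 − 11.8×2.94) = 11.8/387.8 = 0.03043 per s.

0.030 per s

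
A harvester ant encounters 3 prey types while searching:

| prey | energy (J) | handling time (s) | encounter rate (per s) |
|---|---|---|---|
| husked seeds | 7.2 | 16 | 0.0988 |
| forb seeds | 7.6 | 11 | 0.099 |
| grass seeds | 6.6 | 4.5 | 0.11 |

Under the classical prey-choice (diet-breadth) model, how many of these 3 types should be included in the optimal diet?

Rank by E/h (J/s): grass seeds 1.47, forb seeds 0.691, husked seeds 0.45. Include each in turn until the next type's E/h falls below the running intake rate.
Rate on top 1: 0.4856. forb seeds: 0.691 > 0.4856 → include.
Rate on top 2: 0.5721. husked seeds: 0.45 < 0.5721 → exclude; stop.
Optimal diet: grass seeds, forb seeds — 2 of 3 types.

2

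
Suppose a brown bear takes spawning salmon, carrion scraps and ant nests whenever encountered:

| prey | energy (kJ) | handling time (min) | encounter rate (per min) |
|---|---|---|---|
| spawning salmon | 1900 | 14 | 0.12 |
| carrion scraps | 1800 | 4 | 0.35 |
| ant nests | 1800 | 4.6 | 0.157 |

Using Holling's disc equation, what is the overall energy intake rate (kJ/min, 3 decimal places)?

R = Σλ_iE_i / (1 + Σλ_ih_i)
Numerator: 0.12×1900 + 0.35×1800 + 0.157×1800 = 1141
Denominator: 1 + 0.12×14 + 0.35×4 + 0.157×4.6 = 4.802
R = 1141/4.802 = 237.5 kJ/min

237.516 kJ/min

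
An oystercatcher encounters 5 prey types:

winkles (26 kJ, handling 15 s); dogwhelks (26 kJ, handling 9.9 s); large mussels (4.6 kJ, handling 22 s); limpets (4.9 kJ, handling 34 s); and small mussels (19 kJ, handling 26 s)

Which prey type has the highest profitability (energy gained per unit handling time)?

In descending order of E/h:
dogwhelks: 26/9.9 = 2.63 kJ/s
winkles: 26/15 = 1.73 kJ/s
small mussels: 19/26 = 0.731 kJ/s
large mussels: 4.6/22 = 0.209 kJ/s
limpets: 4.9/34 = 0.144 kJ/s

dogwhelks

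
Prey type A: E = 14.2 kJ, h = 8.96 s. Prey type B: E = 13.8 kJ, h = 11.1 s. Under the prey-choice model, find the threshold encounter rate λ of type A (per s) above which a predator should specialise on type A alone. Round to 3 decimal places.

0.406 per s

The zero-one rule: include type B iff E₂/h₂ > λE₁/(1+λh₁). Equality gives the switch point.
λE₁h₂ = E₂ + λE₂h₁ ⇒ λ = E₂/(E₁h₂ − E₂h₁) = 13.8/(157.6 − 123.6) = 0.4062 per s.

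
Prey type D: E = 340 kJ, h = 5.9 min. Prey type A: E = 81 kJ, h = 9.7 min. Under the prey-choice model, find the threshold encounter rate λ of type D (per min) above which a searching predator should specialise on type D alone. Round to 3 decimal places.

At the threshold, the rate on type D alone equals the profitability of type A: λ·340/(1 + λ·5.9) = 81/9.7 = 8.351.
Rearranging, λ(340 − 8.351×5.9) = 8.351, so λ = 8.351/290.7 = 0.02872 per min.

0.029 per min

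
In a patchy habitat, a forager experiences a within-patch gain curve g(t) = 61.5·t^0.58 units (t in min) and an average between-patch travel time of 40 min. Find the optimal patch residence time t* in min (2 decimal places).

55.24 min

Maximise g(t)/(T+t): set derivative to zero → g'(t)(T+t) = g(t).
g'(t) = 0.58·61.5·t^-0.42. Setting 0.58·61.5·t^-0.42 = 61.5·t^0.58/(40+t) gives 0.58(40+t) = t, so 0.42·t = 0.58×40.
t* = 0.58×40/0.42 = 55.24 min.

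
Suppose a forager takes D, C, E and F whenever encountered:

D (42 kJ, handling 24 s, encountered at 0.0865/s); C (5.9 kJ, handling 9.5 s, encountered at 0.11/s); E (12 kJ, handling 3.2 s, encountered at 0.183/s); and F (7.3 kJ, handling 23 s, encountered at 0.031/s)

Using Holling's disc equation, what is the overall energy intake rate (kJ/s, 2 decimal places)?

Energy encountered per unit search time: 0.0865×42 + 0.11×5.9 + 0.183×12 + 0.031×7.3 = 6.704 kJ/s.
Handling time per unit search time: 0.0865×24 + 0.11×9.5 + 0.183×3.2 + 0.031×23 = 4.42.
Rate = 6.704/(1 + 4.42) = 1.237 kJ/s.

1.24 kJ/s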